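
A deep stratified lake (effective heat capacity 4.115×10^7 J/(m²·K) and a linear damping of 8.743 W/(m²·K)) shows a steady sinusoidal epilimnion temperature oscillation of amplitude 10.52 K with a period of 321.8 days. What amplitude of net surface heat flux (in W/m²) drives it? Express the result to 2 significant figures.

Areal heat capacity C = 4.115×10^7 J/(m²·K) (given).
ω = 2π / 2.78×10^7 s = 2.26×10^-7 s⁻¹.
√((Cω)² + λ²) = √((9.30)² + 8.743²) = 12.8 W/(m²·K).
F₀ = A × √((Cω)²+λ²) = 10.52 × 12.8 = 134 W/m².

130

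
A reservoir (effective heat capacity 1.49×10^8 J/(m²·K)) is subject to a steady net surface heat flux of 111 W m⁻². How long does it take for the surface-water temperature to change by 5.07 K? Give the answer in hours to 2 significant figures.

1900 hours

Areal heat capacity C = 1.49×10^8 J/(m²·K) (given).
Time required: Δt = C ΔT / F = 1.49×10^8 × 5.07 / 111 = 6.81×10^6 s.
In hours: 6.81×10^6 s / (3600 s/hour) = 1890 hours.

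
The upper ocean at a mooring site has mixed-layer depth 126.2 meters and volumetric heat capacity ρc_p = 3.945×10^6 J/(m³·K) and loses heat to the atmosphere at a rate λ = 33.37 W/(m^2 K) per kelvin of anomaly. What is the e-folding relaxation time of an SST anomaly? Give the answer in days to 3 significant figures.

173 days

Areal heat capacity C = ρc_p × D = 3.945×10^6 × 126.2 = 4.98×10^8 J/(m²·K).
Relaxation time τ = C / λ = 4.98×10^8 / 33.37 = 1.49×10^7 s.
In days: 1.49×10^7 s / (86400 s/day) = 173 days.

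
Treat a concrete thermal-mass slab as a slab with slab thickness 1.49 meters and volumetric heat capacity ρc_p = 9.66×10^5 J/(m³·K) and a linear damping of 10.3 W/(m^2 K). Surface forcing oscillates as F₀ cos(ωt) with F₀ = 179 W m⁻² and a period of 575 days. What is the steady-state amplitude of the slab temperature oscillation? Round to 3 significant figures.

17.4 K

Areal heat capacity C = ρc_p × D = 9.66×10^5 × 1.49 = 1.44×10^6 J/(m²·K).
Angular frequency ω = 2π / T = 2π / 4.97×10^7 s = 1.26×10^-7 s⁻¹.
√((Cω)² + λ²) = √((0.182)² + 10.3²) = 10.3 W/(m²·K).
Amplitude A = F₀ / √((Cω)²+λ²) = 179 / 10.3 = 17.4 K.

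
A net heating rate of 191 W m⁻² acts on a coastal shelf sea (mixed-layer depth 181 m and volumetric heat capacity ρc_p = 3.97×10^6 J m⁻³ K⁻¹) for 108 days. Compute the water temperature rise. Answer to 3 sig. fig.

Areal heat capacity C = ρc_p × D = 3.97×10^6 × 181 = 7.19×10^8 J/(m^2 K).
Net heat input Q = F Δt = 191 × (108 days × 86400 s/day) = 1.78×10^9 J/m².
ΔT = Q / C = 1.78×10^9 / 7.19×10^8 = 2.48 K.

2.48 K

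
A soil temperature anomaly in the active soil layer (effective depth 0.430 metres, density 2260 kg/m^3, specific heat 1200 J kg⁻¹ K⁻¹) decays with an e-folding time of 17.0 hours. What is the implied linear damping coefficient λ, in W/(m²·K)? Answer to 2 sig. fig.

19

Areal heat capacity C = ρ c_p D = 2260 × 1200 × 0.430 = 1.17×10^6 J/(m²·K).
τ = 17.0 hours = 61200 s.
λ = C / τ = 1.17×10^6 / 61200 = 19.1 W/(m²·K).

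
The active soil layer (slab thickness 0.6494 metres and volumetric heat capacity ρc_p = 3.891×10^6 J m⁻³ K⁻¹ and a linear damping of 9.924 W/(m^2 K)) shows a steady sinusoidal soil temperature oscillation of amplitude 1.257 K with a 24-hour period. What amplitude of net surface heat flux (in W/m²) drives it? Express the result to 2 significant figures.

Areal heat capacity C = ρc_p × D = 3.891×10^6 × 0.6494 = 2.53×10^6 J/(m^2 K).
ω = 2π / 86400 s = 7.27×10^-5 s⁻¹.
√((Cω)² + λ²) = √((184)² + 9.924²) = 184 W/(m²·K).
F₀ = A × √((Cω)²+λ²) = 1.257 × 184 = 231 W/m².

230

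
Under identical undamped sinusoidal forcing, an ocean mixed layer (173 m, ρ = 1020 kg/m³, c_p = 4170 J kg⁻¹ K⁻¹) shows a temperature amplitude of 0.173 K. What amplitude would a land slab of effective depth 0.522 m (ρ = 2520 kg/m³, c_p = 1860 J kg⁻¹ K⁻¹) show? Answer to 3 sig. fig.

C_ocean = 7.36×10^8 J/(m²·K); C_land = 2.45×10^6 J/(m²·K).
A ∝ 1/C ⇒ A_land = A_ocean × C_ocean/C_land = 0.173 × 301 = 52.0 K.

52.0 K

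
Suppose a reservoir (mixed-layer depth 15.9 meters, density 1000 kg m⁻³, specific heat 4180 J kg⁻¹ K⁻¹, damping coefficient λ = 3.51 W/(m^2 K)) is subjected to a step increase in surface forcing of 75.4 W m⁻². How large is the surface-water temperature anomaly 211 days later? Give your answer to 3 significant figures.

13.3 K

Areal heat capacity C = ρ c_p D = 1000 × 4180 × 15.9 = 6.65×10^7 J/(m^2 K).
τ = C / λ = 6.65×10^7 / 3.51 = 1.89×10^7 s.
Equilibrium anomaly ΔT_eq = F / λ = 75.4 / 3.51 = 21.5 K.
t = 211 days = 1.82×10^7 s, so t/τ = 0.963.
ΔT(t) = ΔT_eq (1 − e^(−t/τ)) = 21.5 × (1 − e^−0.963) = 13.3 K.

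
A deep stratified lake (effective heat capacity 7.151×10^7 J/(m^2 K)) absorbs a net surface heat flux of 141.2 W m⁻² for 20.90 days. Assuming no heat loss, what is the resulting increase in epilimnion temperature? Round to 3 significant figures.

3.57 K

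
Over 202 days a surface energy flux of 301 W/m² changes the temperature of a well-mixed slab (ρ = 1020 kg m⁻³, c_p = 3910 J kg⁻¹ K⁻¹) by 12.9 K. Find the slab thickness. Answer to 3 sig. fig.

102 m

Heat input Q = F Δt = 301 × 1.75×10^7 s = 5.25×10^9 J/m².
Required areal heat capacity C = Q / ΔT = 4.07×10^8 J/(m²·K).
Depth D = C / (ρ c_p) = 4.07×10^8 / (1020 × 3910) = 102 m.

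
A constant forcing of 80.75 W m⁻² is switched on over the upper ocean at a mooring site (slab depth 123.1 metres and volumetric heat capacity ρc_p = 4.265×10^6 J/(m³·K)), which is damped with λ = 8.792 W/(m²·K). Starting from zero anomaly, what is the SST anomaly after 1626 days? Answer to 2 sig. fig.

8.3 K

Areal heat capacity C = ρc_p × D = 4.265×10^6 × 123.1 = 5.25×10^8 J/(m²·K).
τ = C / λ = 5.25×10^8 / 8.792 = 5.97×10^7 s.
Equilibrium anomaly ΔT_eq = F / λ = 80.75 / 8.792 = 9.18 K.
t = 1626 days = 1.40×10^8 s, so t/τ = 2.35.
ΔT(t) = ΔT_eq (1 − e^(−t/τ)) = 9.18 × (1 − e^−2.35) = 8.31 K.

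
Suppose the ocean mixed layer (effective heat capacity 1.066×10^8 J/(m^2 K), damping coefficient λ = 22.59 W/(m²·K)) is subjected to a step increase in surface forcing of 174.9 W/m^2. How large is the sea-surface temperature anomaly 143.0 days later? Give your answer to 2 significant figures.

Areal heat capacity C = 1.066×10^8 J/(m^2 K) (given).
τ = C / λ = 1.07×10^8 / 22.59 = 4.72×10^6 s.
Equilibrium anomaly ΔT_eq = F / λ = 174.9 / 22.59 = 7.74 K.
t = 143.0 days = 1.24×10^7 s, so t/τ = 2.62.
ΔT(t) = ΔT_eq (1 − e^(−t/τ)) = 7.74 × (1 − e^−2.62) = 7.18 K.

7.2 K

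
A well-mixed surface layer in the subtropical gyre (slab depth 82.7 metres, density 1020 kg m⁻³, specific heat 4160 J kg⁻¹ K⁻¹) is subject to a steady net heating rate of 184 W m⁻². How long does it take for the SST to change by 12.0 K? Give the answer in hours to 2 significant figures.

Areal heat capacity C = ρ c_p D = 1020 × 4160 × 82.7 = 3.51×10^8 J/(m²·K).
Time required: Δt = C ΔT / F = 3.51×10^8 × 12.0 / 184 = 2.29×10^7 s.
In hours: 2.29×10^7 s / (3600 s/hour) = 6360 hours.

6400 hours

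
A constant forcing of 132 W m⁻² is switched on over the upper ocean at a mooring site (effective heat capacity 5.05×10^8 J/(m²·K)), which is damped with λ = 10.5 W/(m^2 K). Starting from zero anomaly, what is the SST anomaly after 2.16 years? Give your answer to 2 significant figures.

Areal heat capacity C = 5.05×10^8 J/(m²·K) (given).
τ = C / λ = 5.05×10^8 / 10.5 = 4.81×10^7 s.
Equilibrium anomaly ΔT_eq = F / λ = 132 / 10.5 = 12.6 K.
t = 2.16 years = 6.82×10^7 s, so t/τ = 1.42.
ΔT(t) = ΔT_eq (1 − e^(−t/τ)) = 12.6 × (1 − e^−1.42) = 9.52 K.

9.5 K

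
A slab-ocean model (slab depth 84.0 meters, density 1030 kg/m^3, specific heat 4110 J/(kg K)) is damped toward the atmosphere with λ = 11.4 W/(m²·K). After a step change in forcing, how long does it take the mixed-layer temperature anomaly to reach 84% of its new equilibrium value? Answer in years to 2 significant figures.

1.8 years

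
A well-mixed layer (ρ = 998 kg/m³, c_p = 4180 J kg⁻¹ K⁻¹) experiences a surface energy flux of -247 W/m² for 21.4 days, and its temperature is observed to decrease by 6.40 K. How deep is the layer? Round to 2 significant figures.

Heat input Q = F Δt = -247 × 1.85×10^6 s = -4.57×10^8 J/m².
Required areal heat capacity C = Q / ΔT = 7.14×10^7 J/(m²·K).
Depth D = C / (ρ c_p) = 7.14×10^7 / (998 × 4180) = 17.1 m.

17 m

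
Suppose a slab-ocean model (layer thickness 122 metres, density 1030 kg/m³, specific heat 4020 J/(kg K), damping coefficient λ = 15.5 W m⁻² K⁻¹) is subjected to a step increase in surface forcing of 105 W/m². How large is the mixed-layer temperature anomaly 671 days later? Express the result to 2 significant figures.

Areal heat capacity C = ρ c_p D = 1030 × 4020 × 122 = 5.05×10^8 J/(m²·K).
τ = C / λ = 5.05×10^8 / 15.5 = 3.26×10^7 s.
Equilibrium anomaly ΔT_eq = F / λ = 105 / 15.5 = 6.77 K.
t = 671 days = 5.80×10^7 s, so t/τ = 1.78.
ΔT(t) = ΔT_eq (1 − e^(−t/τ)) = 6.77 × (1 − e^−1.78) = 5.63 K.

5.6 K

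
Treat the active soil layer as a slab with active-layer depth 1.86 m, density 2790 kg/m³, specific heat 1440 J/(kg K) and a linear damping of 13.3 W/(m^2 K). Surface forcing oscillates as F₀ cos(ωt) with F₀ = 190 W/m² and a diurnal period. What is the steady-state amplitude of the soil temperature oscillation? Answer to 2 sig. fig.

Areal heat capacity C = ρ c_p D = 2790 × 1440 × 1.86 = 7.47×10^6 J/(m^2 K).
Angular frequency ω = 2π / T = 2π / 86400 s = 7.27×10^-5 s⁻¹.
√((Cω)² + λ²) = √((543)² + 13.3²) = 544 W/(m²·K).
Amplitude A = F₀ / √((Cω)²+λ²) = 190 / 544 = 0.350 K.

0.35 K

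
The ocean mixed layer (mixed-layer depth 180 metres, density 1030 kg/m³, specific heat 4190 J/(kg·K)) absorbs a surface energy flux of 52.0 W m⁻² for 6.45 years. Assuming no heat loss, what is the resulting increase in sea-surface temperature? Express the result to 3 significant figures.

13.6 K

Areal heat capacity C = ρ c_p D = 1030 × 4190 × 180 = 7.77×10^8 J/(m^2 K).
Net heat input Q = F Δt = 52.0 × (6.45 years × 3.156×10^7 s/year) = 1.06×10^10 J/m².
ΔT = Q / C = 1.06×10^10 / 7.77×10^8 = 13.6 K.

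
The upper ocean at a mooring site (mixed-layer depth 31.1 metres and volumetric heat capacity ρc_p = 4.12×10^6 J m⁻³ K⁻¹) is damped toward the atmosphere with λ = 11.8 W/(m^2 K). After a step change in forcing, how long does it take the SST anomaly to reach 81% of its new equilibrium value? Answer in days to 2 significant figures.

Areal heat capacity C = ρc_p × D = 4.12×10^6 × 31.1 = 1.28×10^8 J/(m²·K).
τ = C / λ = 1.28×10^8 / 11.8 = 1.09×10^7 s.
Fraction reached: 1 − e^(−t/τ) = 0.81 ⇒ t = −τ ln(1 − 0.81) = τ × 1.66.
t = 1.80×10^7 s = 209 days.

210 days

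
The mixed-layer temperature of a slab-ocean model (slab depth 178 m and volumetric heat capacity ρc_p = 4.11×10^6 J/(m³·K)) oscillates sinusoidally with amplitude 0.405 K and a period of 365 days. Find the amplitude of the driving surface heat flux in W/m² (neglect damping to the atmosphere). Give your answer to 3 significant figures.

59.0

Areal heat capacity C = ρc_p × D = 4.11×10^6 × 178 = 7.32×10^8 J m⁻² K⁻¹.
ω = 2π / 3.15×10^7 s = 1.99×10^-7 s⁻¹.
Cω = 7.32×10^8 × 1.99×10^-7 = 146 W/(m²·K).
F₀ = A × Cω = 0.405 × 146 = 59.0 W/m².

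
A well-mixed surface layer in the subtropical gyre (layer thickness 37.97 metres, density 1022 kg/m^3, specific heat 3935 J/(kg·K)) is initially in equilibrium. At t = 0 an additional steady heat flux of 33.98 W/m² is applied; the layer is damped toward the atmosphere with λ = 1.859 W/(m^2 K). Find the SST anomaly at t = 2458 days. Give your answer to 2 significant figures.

Areal heat capacity C = ρ c_p D = 1022 × 3935 × 37.97 = 1.53×10^8 J/(m^2 K).
τ = C / λ = 1.53×10^8 / 1.859 = 8.21×10^7 s.
Equilibrium anomaly ΔT_eq = F / λ = 33.98 / 1.859 = 18.3 K.
t = 2458 days = 2.12×10^8 s, so t/τ = 2.59.
ΔT(t) = ΔT_eq (1 − e^(−t/τ)) = 18.3 × (1 − e^−2.59) = 16.9 K.

17 K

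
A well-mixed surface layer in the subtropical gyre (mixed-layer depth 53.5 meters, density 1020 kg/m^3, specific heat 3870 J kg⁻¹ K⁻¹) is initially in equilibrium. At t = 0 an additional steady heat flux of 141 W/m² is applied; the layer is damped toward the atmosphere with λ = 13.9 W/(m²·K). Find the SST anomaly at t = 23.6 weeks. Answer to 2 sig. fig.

6.2 K

Areal heat capacity C = ρ c_p D = 1020 × 3870 × 53.5 = 2.11×10^8 J/(m²·K).
τ = C / λ = 2.11×10^8 / 13.9 = 1.52×10^7 s.
Equilibrium anomaly ΔT_eq = F / λ = 141 / 13.9 = 10.1 K.
t = 23.6 weeks = 1.43×10^7 s, so t/τ = 0.939.
ΔT(t) = ΔT_eq (1 − e^(−t/τ)) = 10.1 × (1 − e^−0.939) = 6.18 K.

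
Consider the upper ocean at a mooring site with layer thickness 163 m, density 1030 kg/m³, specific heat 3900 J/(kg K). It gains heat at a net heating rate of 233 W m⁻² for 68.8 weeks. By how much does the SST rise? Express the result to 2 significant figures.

Areal heat capacity C = ρ c_p D = 1030 × 3900 × 163 = 6.55×10^8 J/(m^2 K).
Net heat input Q = F Δt = 233 × (68.8 weeks × 6.048×10^5 s/week) = 9.70×10^9 J/m².
ΔT = Q / C = 9.70×10^9 / 6.55×10^8 = 14.8 K.

15 K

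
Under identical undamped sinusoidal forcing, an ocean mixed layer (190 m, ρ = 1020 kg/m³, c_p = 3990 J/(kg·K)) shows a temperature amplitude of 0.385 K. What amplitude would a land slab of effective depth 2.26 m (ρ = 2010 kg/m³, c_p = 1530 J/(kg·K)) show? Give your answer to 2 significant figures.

43 K

C_ocean = 7.73×10^8 J/(m²·K); C_land = 6.95×10^6 J/(m²·K).
A ∝ 1/C ⇒ A_land = A_ocean × C_ocean/C_land = 0.385 × 111 = 42.8 K.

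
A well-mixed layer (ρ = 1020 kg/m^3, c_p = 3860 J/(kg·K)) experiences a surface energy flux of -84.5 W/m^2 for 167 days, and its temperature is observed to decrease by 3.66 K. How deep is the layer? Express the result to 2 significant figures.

85 m

Heat input Q = F Δt = -84.5 × 1.44×10^7 s = -1.22×10^9 J/m².
Required areal heat capacity C = Q / ΔT = 3.33×10^8 J/(m²·K).
Depth D = C / (ρ c_p) = 3.33×10^8 / (1020 × 3860) = 84.6 m.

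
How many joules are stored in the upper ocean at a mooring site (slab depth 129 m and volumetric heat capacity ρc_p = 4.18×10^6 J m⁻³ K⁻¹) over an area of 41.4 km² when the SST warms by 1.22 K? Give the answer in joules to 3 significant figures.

2.72×10^16 J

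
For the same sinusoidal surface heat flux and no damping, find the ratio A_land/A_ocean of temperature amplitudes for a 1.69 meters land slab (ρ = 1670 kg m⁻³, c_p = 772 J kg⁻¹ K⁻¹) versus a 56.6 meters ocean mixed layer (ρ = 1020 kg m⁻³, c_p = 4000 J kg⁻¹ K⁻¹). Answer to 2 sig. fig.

110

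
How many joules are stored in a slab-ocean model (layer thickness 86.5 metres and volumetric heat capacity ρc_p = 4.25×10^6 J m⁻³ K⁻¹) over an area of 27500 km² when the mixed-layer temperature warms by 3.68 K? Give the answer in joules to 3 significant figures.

3.72×10^19 J

Areal heat capacity C = ρc_p × D = 4.25×10^6 × 86.5 = 3.68×10^8 J m⁻² K⁻¹.
Heat per unit area: q = C ΔT = 3.68×10^8 × 3.68 = 1.35×10^9 J/m².
Total heat: Q = q × A = 1.35×10^9 × (27500 × 10⁶ m²) = 3.72×10^19 J.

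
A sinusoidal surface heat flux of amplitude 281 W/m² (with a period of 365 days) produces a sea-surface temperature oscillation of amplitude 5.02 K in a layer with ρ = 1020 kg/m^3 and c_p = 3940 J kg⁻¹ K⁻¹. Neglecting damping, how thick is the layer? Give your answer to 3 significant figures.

69.9 m

ω = 2π / 3.15×10^7 s = 1.99×10^-7 s⁻¹.
Required C = F₀ / (A ω) = 281 / (5.02 × 1.99×10^-7) = 2.81×10^8 J/(m²·K).
D = C / (ρ c_p) = 2.81×10^8 / (1020 × 3940) = 69.9 m.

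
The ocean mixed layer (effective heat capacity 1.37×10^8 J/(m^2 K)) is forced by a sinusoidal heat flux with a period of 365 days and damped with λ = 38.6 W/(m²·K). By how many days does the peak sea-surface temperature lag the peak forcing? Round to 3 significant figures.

35.8 days

Areal heat capacity C = 1.37×10^8 J/(m^2 K) (given).
ω = 2π / 3.15×10^7 s = 1.99×10^-7 s⁻¹.
Phase lag φ = arctan(Cω/λ) = arctan(27.3/38.6) = 0.616 rad.
Time lag = φ / ω = 0.616 / 1.99×10^-7 = 3.09×10^6 s = 35.8 days.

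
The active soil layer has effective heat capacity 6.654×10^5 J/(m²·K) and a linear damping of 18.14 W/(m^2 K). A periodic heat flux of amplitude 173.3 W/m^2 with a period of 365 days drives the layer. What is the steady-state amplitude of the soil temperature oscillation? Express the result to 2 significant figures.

Areal heat capacity C = 6.654×10^5 J/(m²·K) (given).
Angular frequency ω = 2π / T = 2π / 3.15×10^7 s = 1.99×10^-7 s⁻¹.
√((Cω)² + λ²) = √((0.133)² + 18.14²) = 18.1 W/(m²·K).
Amplitude A = F₀ / √((Cω)²+λ²) = 173.3 / 18.1 = 9.55 K.

9.6 K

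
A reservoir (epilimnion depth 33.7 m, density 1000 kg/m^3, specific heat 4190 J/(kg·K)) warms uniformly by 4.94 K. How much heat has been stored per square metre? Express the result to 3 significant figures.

Areal heat capacity C = ρ c_p D = 1000 × 4190 × 33.7 = 1.41×10^8 J m⁻² K⁻¹.
ΔQ = C ΔT = 1.41×10^8 × 4.94 = 6.98×10^8 J/m².

6.98×10^8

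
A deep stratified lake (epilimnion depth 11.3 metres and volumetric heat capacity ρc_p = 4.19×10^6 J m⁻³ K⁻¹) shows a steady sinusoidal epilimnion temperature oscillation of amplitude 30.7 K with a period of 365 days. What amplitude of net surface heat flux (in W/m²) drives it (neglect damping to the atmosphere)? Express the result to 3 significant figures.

Areal heat capacity C = ρc_p × D = 4.19×10^6 × 11.3 = 4.73×10^7 J/(m^2 K).
ω = 2π / 3.15×10^7 s = 1.99×10^-7 s⁻¹.
Cω = 4.73×10^7 × 1.99×10^-7 = 9.43 W/(m²·K).
F₀ = A × Cω = 30.7 × 9.43 = 290 W/m².

290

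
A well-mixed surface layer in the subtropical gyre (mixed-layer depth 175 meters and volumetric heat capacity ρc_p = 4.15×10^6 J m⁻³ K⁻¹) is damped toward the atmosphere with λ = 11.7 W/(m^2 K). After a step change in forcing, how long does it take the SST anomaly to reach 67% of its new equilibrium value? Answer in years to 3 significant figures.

Areal heat capacity C = ρc_p × D = 4.15×10^6 × 175 = 7.26×10^8 J m⁻² K⁻¹.
τ = C / λ = 7.26×10^8 / 11.7 = 6.21×10^7 s.
Fraction reached: 1 − e^(−t/τ) = 0.67 ⇒ t = −τ ln(1 − 0.67) = τ × 1.11.
t = 6.88×10^7 s = 2.18 years.

2.18 years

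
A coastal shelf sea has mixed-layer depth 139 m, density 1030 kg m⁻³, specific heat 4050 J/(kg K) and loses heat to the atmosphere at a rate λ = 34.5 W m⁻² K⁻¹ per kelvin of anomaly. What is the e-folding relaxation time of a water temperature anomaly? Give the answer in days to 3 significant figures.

195 days

Areal heat capacity C = ρ c_p D = 1030 × 4050 × 139 = 5.80×10^8 J m⁻² K⁻¹.
Relaxation time τ = C / λ = 5.80×10^8 / 34.5 = 1.68×10^7 s.
In days: 1.68×10^7 s / (86400 s/day) = 195 days.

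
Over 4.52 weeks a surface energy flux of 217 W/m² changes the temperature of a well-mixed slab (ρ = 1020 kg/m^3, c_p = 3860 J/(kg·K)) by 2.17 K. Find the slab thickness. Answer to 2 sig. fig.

69 m

Heat input Q = F Δt = 217 × 2.73×10^6 s = 5.93×10^8 J/m².
Required areal heat capacity C = Q / ΔT = 2.73×10^8 J/(m²·K).
Depth D = C / (ρ c_p) = 2.73×10^8 / (1020 × 3860) = 69.4 m.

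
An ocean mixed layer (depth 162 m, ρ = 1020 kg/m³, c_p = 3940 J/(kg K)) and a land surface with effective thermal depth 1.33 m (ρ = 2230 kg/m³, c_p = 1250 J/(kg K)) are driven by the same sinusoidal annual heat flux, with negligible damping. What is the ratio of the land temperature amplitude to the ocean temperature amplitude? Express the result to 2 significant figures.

180

C_ocean = 1020 × 3940 × 162 = 6.51×10^8 J/(m²·K).
C_land = 2230 × 1250 × 1.33 = 3.71×10^6 J/(m²·K).
Undamped amplitude ∝ 1/C, so A_land/A_ocean = C_ocean/C_land = 176.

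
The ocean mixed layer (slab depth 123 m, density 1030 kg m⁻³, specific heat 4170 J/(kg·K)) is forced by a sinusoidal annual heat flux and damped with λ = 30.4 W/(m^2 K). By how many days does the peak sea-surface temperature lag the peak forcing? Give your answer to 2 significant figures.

75 days

Areal heat capacity C = ρ c_p D = 1030 × 4170 × 123 = 5.28×10^8 J/(m²·K).
ω = 2π / 3.15×10^7 s = 1.99×10^-7 s⁻¹.
Phase lag φ = arctan(Cω/λ) = arctan(105/30.4) = 1.29 rad.
Time lag = φ / ω = 1.29 / 1.99×10^-7 = 6.47×10^6 s = 74.9 days.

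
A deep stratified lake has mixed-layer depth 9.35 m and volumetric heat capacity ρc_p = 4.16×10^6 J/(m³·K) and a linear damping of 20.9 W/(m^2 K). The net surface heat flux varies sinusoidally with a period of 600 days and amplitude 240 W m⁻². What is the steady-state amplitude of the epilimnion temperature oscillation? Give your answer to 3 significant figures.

11.2 K

Areal heat capacity C = ρc_p × D = 4.16×10^6 × 9.35 = 3.89×10^7 J m⁻² K⁻¹.
Angular frequency ω = 2π / T = 2π / 5.18×10^7 s = 1.21×10^-7 s⁻¹.
√((Cω)² + λ²) = √((4.71)² + 20.9²) = 21.4 W/(m²·K).
Amplitude A = F₀ / √((Cω)²+λ²) = 240 / 21.4 = 11.2 K.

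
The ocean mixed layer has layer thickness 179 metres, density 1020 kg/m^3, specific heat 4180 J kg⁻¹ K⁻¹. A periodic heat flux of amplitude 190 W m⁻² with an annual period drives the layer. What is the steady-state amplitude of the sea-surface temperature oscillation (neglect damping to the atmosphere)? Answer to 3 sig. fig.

Areal heat capacity C = ρ c_p D = 1020 × 4180 × 179 = 7.63×10^8 J m⁻² K⁻¹.
Angular frequency ω = 2π / T = 2π / 3.15×10^7 s = 1.99×10^-7 s⁻¹.
Cω = 7.63×10^8 × 1.99×10^-7 = 152 W/(m²·K).
Amplitude A = F₀ / (Cω) = 190 / 152 = 1.25 K.

1.25 K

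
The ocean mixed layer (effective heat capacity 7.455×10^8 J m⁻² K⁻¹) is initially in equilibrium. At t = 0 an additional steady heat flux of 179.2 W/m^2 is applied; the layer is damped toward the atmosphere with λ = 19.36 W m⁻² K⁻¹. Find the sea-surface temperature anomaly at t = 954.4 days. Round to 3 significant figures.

8.17 K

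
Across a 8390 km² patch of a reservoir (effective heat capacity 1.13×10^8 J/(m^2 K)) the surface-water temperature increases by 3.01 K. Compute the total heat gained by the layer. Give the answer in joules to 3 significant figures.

2.85×10^18 J

Areal heat capacity C = 1.13×10^8 J/(m^2 K) (given).
Heat per unit area: q = C ΔT = 1.13×10^8 × 3.01 = 3.40×10^8 J/m².
Total heat: Q = q × A = 3.40×10^8 × (8390 × 10⁶ m²) = 2.85×10^18 J.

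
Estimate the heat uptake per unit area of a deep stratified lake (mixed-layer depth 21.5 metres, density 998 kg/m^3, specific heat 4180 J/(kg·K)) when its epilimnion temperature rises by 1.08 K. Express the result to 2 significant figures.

Areal heat capacity C = ρ c_p D = 998 × 4180 × 21.5 = 8.97×10^7 J/(m^2 K).
ΔQ = C ΔT = 8.97×10^7 × 1.08 = 9.69×10^7 J/m².

9.7×10^7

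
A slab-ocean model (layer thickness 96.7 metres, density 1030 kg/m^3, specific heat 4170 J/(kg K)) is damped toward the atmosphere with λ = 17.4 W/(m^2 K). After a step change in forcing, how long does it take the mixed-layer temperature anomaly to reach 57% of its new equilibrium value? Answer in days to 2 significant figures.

Areal heat capacity C = ρ c_p D = 1030 × 4170 × 96.7 = 4.15×10^8 J m⁻² K⁻¹.
τ = C / λ = 4.15×10^8 / 17.4 = 2.39×10^7 s.
Fraction reached: 1 − e^(−t/τ) = 0.57 ⇒ t = −τ ln(1 − 0.57) = τ × 0.844.
t = 2.01×10^7 s = 233 days.

230 days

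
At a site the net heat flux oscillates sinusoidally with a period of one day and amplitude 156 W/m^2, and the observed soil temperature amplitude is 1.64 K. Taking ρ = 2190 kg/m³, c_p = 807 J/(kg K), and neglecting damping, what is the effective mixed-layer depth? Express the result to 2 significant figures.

0.74 m

ω = 2π / 86400 s = 7.27×10^-5 s⁻¹.
Required C = F₀ / (A ω) = 156 / (1.64 × 7.27×10^-5) = 1.31×10^6 J/(m²·K).
D = C / (ρ c_p) = 1.31×10^6 / (2190 × 807) = 0.740 m.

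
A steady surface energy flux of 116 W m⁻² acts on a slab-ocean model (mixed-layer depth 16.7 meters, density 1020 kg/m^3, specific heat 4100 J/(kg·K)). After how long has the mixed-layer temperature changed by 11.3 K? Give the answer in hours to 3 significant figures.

1890 hours

Areal heat capacity C = ρ c_p D = 1020 × 4100 × 16.7 = 6.98×10^7 J/(m^2 K).
Time required: Δt = C ΔT / F = 6.98×10^7 × 11.3 / 116 = 6.80×10^6 s.
In hours: 6.80×10^6 s / (3600 s/hour) = 1890 hours.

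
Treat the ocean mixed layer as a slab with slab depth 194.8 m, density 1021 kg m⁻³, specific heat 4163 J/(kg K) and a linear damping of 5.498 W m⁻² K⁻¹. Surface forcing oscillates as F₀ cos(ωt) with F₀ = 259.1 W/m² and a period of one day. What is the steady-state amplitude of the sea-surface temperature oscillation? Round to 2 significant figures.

0.0043 K

Areal heat capacity C = ρ c_p D = 1021 × 4163 × 194.8 = 8.28×10^8 J/(m^2 K).
Angular frequency ω = 2π / T = 2π / 86400 s = 7.27×10^-5 s⁻¹.
√((Cω)² + λ²) = √((60200)² + 5.498²) = 60200 W/(m²·K).
Amplitude A = F₀ / √((Cω)²+λ²) = 259.1 / 60200 = 0.00430 K.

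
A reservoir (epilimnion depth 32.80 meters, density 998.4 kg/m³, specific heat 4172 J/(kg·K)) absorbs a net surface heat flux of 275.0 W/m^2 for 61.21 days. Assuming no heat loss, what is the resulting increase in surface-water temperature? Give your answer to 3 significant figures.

Areal heat capacity C = ρ c_p D = 998.4 × 4172 × 32.80 = 1.37×10^8 J/(m^2 K).
Net heat input Q = F Δt = 275.0 × (61.21 days × 86400 s/day) = 1.45×10^9 J/m².
ΔT = Q / C = 1.45×10^9 / 1.37×10^8 = 10.6 K.

10.6 K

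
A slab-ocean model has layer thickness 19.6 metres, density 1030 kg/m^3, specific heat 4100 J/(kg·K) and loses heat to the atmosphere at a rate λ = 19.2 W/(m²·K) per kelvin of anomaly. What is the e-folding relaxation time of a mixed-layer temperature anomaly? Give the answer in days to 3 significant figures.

49.9 days

Areal heat capacity C = ρ c_p D = 1030 × 4100 × 19.6 = 8.28×10^7 J/(m^2 K).
Relaxation time τ = C / λ = 8.28×10^7 / 19.2 = 4.31×10^6 s.
In days: 4.31×10^6 s / (86400 s/day) = 49.9 days.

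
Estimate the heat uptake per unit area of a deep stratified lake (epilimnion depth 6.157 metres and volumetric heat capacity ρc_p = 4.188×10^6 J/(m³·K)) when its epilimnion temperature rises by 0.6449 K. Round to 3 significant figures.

1.66×10^7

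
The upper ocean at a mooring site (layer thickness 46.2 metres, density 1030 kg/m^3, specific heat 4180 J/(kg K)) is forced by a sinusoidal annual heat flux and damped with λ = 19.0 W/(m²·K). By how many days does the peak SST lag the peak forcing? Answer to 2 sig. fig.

65 days

Areal heat capacity C = ρ c_p D = 1030 × 4180 × 46.2 = 1.99×10^8 J/(m^2 K).
ω = 2π / 3.15×10^7 s = 1.99×10^-7 s⁻¹.
Phase lag φ = arctan(Cω/λ) = arctan(39.6/19.0) = 1.12 rad.
Time lag = φ / ω = 1.12 / 1.99×10^-7 = 5.64×10^6 s = 65.3 days.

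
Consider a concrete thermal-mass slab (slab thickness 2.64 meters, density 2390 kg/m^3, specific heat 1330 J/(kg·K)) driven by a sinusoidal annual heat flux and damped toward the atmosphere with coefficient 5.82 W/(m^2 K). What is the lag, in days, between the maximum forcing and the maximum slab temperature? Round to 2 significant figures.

16 days

Areal heat capacity C = ρ c_p D = 2390 × 1330 × 2.64 = 8.39×10^6 J m⁻² K⁻¹.
ω = 2π / 3.15×10^7 s = 1.99×10^-7 s⁻¹.
Phase lag φ = arctan(Cω/λ) = arctan(1.67/5.82) = 0.280 rad.
Time lag = φ / ω = 0.280 / 1.99×10^-7 = 1.40×10^6 s = 16.3 days.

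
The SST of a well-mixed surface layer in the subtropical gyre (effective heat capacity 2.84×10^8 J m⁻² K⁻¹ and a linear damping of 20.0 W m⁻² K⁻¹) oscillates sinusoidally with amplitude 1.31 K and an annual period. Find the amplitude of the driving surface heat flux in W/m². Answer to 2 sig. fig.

Areal heat capacity C = 2.84×10^8 J m⁻² K⁻¹ (given).
ω = 2π / 3.15×10^7 s = 1.99×10^-7 s⁻¹.
√((Cω)² + λ²) = √((56.6)² + 20.0²) = 60.0 W/(m²·K).
F₀ = A × √((Cω)²+λ²) = 1.31 × 60.0 = 78.6 W/m².

79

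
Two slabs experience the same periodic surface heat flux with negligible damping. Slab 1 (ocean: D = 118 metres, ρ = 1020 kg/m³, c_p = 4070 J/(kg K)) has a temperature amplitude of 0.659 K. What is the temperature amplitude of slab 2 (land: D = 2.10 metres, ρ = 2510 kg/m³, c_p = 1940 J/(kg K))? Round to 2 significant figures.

32 K

C_ocean = 4.90×10^8 J/(m²·K); C_land = 1.02×10^7 J/(m²·K).
A ∝ 1/C ⇒ A_land = A_ocean × C_ocean/C_land = 0.659 × 47.9 = 31.6 K.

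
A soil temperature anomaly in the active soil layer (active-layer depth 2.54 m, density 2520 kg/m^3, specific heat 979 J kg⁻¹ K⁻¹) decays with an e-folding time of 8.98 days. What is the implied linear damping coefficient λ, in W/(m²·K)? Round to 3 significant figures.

8.08

Areal heat capacity C = ρ c_p D = 2520 × 979 × 2.54 = 6.27×10^6 J m⁻² K⁻¹.
τ = 8.98 days = 7.76×10^5 s.
λ = C / τ = 6.27×10^6 / 7.76×10^5 = 8.08 W/(m²·K).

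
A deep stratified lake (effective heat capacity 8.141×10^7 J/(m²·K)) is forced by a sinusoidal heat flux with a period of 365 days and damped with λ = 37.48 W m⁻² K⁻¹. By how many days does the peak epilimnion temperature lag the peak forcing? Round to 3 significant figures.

Areal heat capacity C = 8.141×10^7 J/(m²·K) (given).
ω = 2π / 3.15×10^7 s = 1.99×10^-7 s⁻¹.
Phase lag φ = arctan(Cω/λ) = arctan(16.2/37.48) = 0.408 rad.
Time lag = φ / ω = 0.408 / 1.99×10^-7 = 2.05×10^6 s = 23.7 days.

23.7 days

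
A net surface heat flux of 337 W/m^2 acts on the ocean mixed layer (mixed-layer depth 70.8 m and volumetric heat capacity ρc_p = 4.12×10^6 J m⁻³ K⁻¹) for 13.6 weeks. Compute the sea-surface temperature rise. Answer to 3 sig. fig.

9.50 K

Areal heat capacity C = ρc_p × D = 4.12×10^6 × 70.8 = 2.92×10^8 J/(m²·K).
Net heat input Q = F Δt = 337 × (13.6 weeks × 6.048×10^5 s/week) = 2.77×10^9 J/m².
ΔT = Q / C = 2.77×10^9 / 2.92×10^8 = 9.50 K.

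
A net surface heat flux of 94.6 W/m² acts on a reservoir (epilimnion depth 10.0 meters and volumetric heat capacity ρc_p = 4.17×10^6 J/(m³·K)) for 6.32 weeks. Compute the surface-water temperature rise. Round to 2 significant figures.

Areal heat capacity C = ρc_p × D = 4.17×10^6 × 10.0 = 4.17×10^7 J m⁻² K⁻¹.
Net heat input Q = F Δt = 94.6 × (6.32 weeks × 6.048×10^5 s/week) = 3.62×10^8 J/m².
ΔT = Q / C = 3.62×10^8 / 4.17×10^7 = 8.67 K.

8.7 K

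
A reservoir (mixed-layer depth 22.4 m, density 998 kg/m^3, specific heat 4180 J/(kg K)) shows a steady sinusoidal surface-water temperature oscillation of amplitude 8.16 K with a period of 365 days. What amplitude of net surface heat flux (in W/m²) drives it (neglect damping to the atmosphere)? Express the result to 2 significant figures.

Areal heat capacity C = ρ c_p D = 998 × 4180 × 22.4 = 9.34×10^7 J/(m^2 K).
ω = 2π / 3.15×10^7 s = 1.99×10^-7 s⁻¹.
Cω = 9.34×10^7 × 1.99×10^-7 = 18.6 W/(m²·K).
F₀ = A × Cω = 8.16 × 18.6 = 152 W/m².

150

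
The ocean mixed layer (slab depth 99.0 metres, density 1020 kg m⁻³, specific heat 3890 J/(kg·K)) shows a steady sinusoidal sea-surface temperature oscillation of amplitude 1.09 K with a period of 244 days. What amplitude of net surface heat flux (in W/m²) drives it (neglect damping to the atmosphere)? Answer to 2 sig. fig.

130

Areal heat capacity C = ρ c_p D = 1020 × 3890 × 99.0 = 3.93×10^8 J m⁻² K⁻¹.
ω = 2π / 2.11×10^7 s = 2.98×10^-7 s⁻¹.
Cω = 3.93×10^8 × 2.98×10^-7 = 117 W/(m²·K).
F₀ = A × Cω = 1.09 × 117 = 128 W/m².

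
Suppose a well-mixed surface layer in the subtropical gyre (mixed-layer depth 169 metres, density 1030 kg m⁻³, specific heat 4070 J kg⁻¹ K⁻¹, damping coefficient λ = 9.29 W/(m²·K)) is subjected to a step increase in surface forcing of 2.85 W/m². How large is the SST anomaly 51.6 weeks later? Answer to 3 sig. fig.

Areal heat capacity C = ρ c_p D = 1030 × 4070 × 169 = 7.08×10^8 J/(m²·K).
τ = C / λ = 7.08×10^8 / 9.29 = 7.63×10^7 s.
Equilibrium anomaly ΔT_eq = F / λ = 2.85 / 9.29 = 0.307 K.
t = 51.6 weeks = 3.12×10^7 s, so t/τ = 0.409.
ΔT(t) = ΔT_eq (1 − e^(−t/τ)) = 0.307 × (1 − e^−0.409) = 0.103 K.

0.103 K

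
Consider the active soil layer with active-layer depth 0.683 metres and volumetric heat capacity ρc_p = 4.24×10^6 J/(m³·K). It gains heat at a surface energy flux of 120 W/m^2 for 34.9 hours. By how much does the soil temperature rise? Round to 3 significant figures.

Areal heat capacity C = ρc_p × D = 4.24×10^6 × 0.683 = 2.90×10^6 J/(m^2 K).
Net heat input Q = F Δt = 120 × (34.9 hours × 3600 s/hour) = 1.51×10^7 J/m².
ΔT = Q / C = 1.51×10^7 / 2.90×10^6 = 5.21 K.

5.21 K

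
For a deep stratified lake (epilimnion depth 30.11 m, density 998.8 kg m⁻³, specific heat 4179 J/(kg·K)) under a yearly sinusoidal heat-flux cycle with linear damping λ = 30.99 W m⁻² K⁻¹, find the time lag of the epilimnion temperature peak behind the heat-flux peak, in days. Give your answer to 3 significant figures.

Areal heat capacity C = ρ c_p D = 998.8 × 4179 × 30.11 = 1.26×10^8 J/(m^2 K).
ω = 2π / 3.15×10^7 s = 1.99×10^-7 s⁻¹.
Phase lag φ = arctan(Cω/λ) = arctan(25.0/30.99) = 0.680 rad.
Time lag = φ / ω = 0.680 / 1.99×10^-7 = 3.41×10^6 s = 39.5 days.

39.5 days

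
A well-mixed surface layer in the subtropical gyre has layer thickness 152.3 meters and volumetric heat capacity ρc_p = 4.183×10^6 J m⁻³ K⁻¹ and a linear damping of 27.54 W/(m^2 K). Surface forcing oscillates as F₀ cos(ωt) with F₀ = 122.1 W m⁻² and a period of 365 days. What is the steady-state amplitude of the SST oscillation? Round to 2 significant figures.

0.94 K

Areal heat capacity C = ρc_p × D = 4.183×10^6 × 152.3 = 6.37×10^8 J/(m²·K).
Angular frequency ω = 2π / T = 2π / 3.15×10^7 s = 1.99×10^-7 s⁻¹.
√((Cω)² + λ²) = √((127)² + 27.54²) = 130 W/(m²·K).
Amplitude A = F₀ / √((Cω)²+λ²) = 122.1 / 130 = 0.940 K.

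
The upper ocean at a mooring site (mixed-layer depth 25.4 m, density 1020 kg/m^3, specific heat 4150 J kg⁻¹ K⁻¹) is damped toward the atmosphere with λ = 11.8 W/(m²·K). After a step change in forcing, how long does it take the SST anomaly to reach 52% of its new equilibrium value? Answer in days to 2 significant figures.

77 days

Areal heat capacity C = ρ c_p D = 1020 × 4150 × 25.4 = 1.08×10^8 J/(m²·K).
τ = C / λ = 1.08×10^8 / 11.8 = 9.11×10^6 s.
Fraction reached: 1 − e^(−t/τ) = 0.52 ⇒ t = −τ ln(1 − 0.52) = τ × 0.734.
t = 6.69×10^6 s = 77.4 days.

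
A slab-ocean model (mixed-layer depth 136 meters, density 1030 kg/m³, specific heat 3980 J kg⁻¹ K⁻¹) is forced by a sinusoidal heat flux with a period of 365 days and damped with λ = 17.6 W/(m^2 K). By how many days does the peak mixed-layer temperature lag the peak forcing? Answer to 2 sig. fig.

Areal heat capacity C = ρ c_p D = 1030 × 3980 × 136 = 5.58×10^8 J/(m²·K).
ω = 2π / 3.15×10^7 s = 1.99×10^-7 s⁻¹.
Phase lag φ = arctan(Cω/λ) = arctan(111/17.6) = 1.41 rad.
Time lag = φ / ω = 1.41 / 1.99×10^-7 = 7.10×10^6 s = 82.1 days.

82 days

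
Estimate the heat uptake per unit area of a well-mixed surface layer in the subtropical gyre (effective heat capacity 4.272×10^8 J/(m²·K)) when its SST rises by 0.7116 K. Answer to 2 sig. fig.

3.0×10^8

Areal heat capacity C = 4.272×10^8 J/(m²·K) (given).
ΔQ = C ΔT = 4.27×10^8 × 0.7116 = 3.04×10^8 J/m².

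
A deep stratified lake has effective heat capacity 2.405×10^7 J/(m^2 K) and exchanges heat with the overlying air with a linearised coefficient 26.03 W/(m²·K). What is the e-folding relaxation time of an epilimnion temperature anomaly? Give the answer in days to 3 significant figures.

10.7 days

Areal heat capacity C = 2.405×10^7 J/(m^2 K) (given).
Relaxation time τ = C / λ = 2.41×10^7 / 26.03 = 9.24×10^5 s.
In days: 9.24×10^5 s / (86400 s/day) = 10.7 days.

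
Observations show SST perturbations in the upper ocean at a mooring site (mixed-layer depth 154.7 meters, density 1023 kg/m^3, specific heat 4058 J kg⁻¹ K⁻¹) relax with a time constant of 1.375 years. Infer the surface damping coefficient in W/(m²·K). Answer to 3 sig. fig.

14.8

Areal heat capacity C = ρ c_p D = 1023 × 4058 × 154.7 = 6.42×10^8 J/(m^2 K).
τ = 1.375 years = 4.34×10^7 s.
λ = C / τ = 6.42×10^8 / 4.34×10^7 = 14.8 W/(m²·K).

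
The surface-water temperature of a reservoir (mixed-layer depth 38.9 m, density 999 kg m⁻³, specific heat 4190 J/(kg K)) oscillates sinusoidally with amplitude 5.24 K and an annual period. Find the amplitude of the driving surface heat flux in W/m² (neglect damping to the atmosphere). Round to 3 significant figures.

Areal heat capacity C = ρ c_p D = 999 × 4190 × 38.9 = 1.63×10^8 J m⁻² K⁻¹.
ω = 2π / 3.15×10^7 s = 1.99×10^-7 s⁻¹.
Cω = 1.63×10^8 × 1.99×10^-7 = 32.4 W/(m²·K).
F₀ = A × Cω = 5.24 × 32.4 = 170 W/m².

170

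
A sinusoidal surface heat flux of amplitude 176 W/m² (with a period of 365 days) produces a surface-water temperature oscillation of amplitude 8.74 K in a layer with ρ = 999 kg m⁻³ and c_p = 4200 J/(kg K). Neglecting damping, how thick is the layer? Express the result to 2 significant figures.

ω = 2π / 3.15×10^7 s = 1.99×10^-7 s⁻¹.
Required C = F₀ / (A ω) = 176 / (8.74 × 1.99×10^-7) = 1.01×10^8 J/(m²·K).
D = C / (ρ c_p) = 1.01×10^8 / (999 × 4200) = 24.1 m.

24 m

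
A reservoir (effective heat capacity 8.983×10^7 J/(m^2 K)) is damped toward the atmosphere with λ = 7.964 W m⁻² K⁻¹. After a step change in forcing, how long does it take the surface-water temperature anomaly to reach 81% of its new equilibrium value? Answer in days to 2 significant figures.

220 days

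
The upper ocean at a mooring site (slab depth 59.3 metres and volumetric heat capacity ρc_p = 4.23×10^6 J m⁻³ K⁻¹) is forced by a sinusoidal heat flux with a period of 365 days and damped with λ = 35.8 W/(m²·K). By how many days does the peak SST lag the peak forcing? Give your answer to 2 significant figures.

55 days

Areal heat capacity C = ρc_p × D = 4.23×10^6 × 59.3 = 2.51×10^8 J m⁻² K⁻¹.
ω = 2π / 3.15×10^7 s = 1.99×10^-7 s⁻¹.
Phase lag φ = arctan(Cω/λ) = arctan(50.0/35.8) = 0.949 rad.
Time lag = φ / ω = 0.949 / 1.99×10^-7 = 4.76×10^6 s = 55.1 days.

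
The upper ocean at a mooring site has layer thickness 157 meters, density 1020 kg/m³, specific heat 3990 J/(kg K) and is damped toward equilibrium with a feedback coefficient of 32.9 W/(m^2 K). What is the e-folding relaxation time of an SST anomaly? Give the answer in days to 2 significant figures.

220 days

Areal heat capacity C = ρ c_p D = 1020 × 3990 × 157 = 6.39×10^8 J m⁻² K⁻¹.
Relaxation time τ = C / λ = 6.39×10^8 / 32.9 = 1.94×10^7 s.
In days: 1.94×10^7 s / (86400 s/day) = 225 days.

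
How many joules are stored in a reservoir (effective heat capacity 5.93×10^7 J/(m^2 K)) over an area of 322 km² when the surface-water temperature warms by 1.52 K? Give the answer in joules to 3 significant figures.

Areal heat capacity C = 5.93×10^7 J/(m^2 K) (given).
Heat per unit area: q = C ΔT = 5.93×10^7 × 1.52 = 9.01×10^7 J/m².
Total heat: Q = q × A = 9.01×10^7 × (322 × 10⁶ m²) = 2.90×10^16 J.

2.90×10^16 J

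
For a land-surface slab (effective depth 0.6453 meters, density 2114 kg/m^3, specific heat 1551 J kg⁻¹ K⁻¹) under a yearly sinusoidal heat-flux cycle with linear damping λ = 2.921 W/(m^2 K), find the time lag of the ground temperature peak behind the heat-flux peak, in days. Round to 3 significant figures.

Areal heat capacity C = ρ c_p D = 2114 × 1551 × 0.6453 = 2.12×10^6 J m⁻² K⁻¹.
ω = 2π / 3.15×10^7 s = 1.99×10^-7 s⁻¹.
Phase lag φ = arctan(Cω/λ) = arctan(0.422/2.921) = 0.143 rad.
Time lag = φ / ω = 0.143 / 1.99×10^-7 = 7.19×10^5 s = 8.33 days.

8.33 days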